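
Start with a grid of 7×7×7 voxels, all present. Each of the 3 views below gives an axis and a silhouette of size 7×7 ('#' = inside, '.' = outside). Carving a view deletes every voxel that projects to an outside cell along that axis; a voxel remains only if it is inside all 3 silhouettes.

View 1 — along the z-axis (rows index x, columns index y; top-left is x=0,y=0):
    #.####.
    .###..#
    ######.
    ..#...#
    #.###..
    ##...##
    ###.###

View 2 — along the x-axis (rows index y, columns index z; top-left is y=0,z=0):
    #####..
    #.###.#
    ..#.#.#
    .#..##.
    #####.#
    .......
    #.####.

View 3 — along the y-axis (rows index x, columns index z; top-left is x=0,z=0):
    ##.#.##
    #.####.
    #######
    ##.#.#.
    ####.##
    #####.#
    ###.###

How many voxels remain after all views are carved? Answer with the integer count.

start: 7×7×7 = 343 voxels
carve view 1 (along z, XY-mask fill 31/49): 217 voxels remain
carve view 2 (along x, YZ-mask fill 27/49): 119 voxels remain
carve view 3 (along y, XZ-mask fill 39/49): 95 voxels remain

voxel count = 95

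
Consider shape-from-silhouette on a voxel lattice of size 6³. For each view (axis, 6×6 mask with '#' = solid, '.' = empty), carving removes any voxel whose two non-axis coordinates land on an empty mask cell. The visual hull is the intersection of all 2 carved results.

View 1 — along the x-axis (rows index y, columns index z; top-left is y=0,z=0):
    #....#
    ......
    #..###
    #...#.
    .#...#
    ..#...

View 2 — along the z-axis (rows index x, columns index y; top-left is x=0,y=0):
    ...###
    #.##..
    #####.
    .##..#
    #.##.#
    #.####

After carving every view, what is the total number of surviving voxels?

before carving: 216 voxels (6×6×6)
after view 1 [x-axis, 11 of 36 cells solid] → remaining = 66
after view 2 [z-axis, 23 of 36 cells solid] → remaining = 48

48 voxels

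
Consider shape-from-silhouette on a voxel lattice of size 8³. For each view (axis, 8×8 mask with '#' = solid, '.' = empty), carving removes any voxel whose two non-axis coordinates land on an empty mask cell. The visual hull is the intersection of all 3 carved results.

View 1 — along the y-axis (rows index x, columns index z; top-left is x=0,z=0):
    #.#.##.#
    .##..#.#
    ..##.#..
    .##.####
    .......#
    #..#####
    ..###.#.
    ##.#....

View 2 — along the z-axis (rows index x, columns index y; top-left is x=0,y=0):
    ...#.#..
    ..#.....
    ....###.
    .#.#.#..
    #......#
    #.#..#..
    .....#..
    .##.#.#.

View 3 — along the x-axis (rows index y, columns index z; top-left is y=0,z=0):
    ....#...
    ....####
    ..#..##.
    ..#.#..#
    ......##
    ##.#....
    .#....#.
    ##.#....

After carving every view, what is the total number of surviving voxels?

|visual hull| = 22

initial block: 8^3 = 512
after view 1 [y-axis, 32 of 64 cells solid] → remaining = 256
after view 2 [z-axis, 19 of 64 cells solid] → remaining = 77
after view 3 [x-axis, 21 of 64 cells solid] → remaining = 22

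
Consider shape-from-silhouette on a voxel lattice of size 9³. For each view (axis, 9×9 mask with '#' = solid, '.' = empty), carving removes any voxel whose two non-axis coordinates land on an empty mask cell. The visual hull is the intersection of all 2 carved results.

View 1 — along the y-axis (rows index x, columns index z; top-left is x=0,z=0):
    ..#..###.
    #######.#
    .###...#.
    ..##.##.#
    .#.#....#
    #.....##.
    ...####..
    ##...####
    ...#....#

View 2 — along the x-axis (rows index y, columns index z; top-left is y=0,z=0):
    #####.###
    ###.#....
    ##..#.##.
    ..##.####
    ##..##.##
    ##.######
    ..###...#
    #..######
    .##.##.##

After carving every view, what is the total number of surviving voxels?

remaining voxels: 226

before carving: 729 voxels (9×9×9)
after view 1 [y-axis, 39 of 81 cells solid] → remaining = 351
after view 2 [x-axis, 54 of 81 cells solid] → remaining = 226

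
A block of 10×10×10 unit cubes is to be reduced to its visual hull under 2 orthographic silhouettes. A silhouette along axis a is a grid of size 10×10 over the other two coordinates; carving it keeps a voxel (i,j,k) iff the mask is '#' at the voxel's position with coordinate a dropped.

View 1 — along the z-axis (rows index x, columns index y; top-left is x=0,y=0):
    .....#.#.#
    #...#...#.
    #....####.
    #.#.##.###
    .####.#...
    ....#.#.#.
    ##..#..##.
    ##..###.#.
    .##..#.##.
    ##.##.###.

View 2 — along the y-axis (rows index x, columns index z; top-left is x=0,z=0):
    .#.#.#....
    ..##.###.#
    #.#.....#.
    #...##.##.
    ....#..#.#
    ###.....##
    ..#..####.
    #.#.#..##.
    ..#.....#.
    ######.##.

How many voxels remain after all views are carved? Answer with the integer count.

full grid |V| = 1000
after view 1 [z-axis, 49 of 100 cells solid] → remaining = 490
after view 2 [y-axis, 45 of 100 cells solid] → remaining = 228

|visual hull| = 228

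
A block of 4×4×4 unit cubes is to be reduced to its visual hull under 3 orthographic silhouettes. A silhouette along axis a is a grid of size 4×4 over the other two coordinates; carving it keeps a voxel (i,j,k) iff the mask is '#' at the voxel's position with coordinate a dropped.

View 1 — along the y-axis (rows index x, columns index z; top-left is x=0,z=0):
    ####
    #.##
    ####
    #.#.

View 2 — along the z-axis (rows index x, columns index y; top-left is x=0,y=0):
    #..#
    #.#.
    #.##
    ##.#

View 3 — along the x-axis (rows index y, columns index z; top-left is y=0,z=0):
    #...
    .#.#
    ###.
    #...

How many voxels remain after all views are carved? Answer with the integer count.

voxel count = 12

before carving: 64 voxels (4×4×4)
carve view 1 (along y, XZ-mask fill 13/16): 52 voxels remain
carve view 2 (along z, XY-mask fill 10/16): 32 voxels remain
carve view 3 (along x, YZ-mask fill 7/16): 12 voxels remain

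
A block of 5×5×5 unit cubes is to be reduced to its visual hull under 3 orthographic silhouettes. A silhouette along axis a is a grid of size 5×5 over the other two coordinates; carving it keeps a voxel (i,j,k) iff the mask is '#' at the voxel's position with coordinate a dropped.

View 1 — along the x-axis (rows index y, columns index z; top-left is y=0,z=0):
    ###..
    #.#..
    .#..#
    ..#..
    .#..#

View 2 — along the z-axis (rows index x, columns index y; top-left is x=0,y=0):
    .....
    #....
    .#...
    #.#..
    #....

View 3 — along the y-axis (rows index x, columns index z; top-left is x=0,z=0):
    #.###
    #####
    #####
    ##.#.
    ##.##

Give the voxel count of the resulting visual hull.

before carving: 125 voxels (5×5×5)
  1. axis=0 (YZ plane), |mask|=10  ⇒  voxels=50
  2. axis=2 (XY plane), |mask|=5  ⇒  voxels=13
  3. axis=1 (XZ plane), |mask|=21  ⇒  voxels=10

|visual hull| = 10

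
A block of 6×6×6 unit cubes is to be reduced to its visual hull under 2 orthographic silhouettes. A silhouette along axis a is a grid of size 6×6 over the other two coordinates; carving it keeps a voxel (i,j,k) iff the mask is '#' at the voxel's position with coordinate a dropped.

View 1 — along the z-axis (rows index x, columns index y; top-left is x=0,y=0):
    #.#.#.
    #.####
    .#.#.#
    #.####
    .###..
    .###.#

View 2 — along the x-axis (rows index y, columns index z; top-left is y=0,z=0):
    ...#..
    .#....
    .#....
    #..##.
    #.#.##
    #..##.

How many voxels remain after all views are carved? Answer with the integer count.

start: 6×6×6 = 216 voxels
carve view 1 (along z, XY-mask fill 23/36): 138 voxels remain
carve view 2 (along x, YZ-mask fill 13/36): 50 voxels remain

50 voxels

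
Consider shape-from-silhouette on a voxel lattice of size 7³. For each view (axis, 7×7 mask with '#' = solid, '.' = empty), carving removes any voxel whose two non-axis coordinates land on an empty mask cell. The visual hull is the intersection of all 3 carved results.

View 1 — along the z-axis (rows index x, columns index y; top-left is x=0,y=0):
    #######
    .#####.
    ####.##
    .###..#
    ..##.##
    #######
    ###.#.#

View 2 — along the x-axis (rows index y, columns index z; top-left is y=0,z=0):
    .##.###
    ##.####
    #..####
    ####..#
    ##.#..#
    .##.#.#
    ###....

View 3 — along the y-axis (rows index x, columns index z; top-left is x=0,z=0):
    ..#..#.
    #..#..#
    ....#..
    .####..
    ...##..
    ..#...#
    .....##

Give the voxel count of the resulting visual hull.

start: 7×7×7 = 343 voxels
step 1: project along z, AND mask (38/49) → |grid| = 266
step 2: project along x, AND mask (32/49) → |grid| = 175
step 3: project along y, AND mask (16/49) → |grid| = 55

remaining voxels: 55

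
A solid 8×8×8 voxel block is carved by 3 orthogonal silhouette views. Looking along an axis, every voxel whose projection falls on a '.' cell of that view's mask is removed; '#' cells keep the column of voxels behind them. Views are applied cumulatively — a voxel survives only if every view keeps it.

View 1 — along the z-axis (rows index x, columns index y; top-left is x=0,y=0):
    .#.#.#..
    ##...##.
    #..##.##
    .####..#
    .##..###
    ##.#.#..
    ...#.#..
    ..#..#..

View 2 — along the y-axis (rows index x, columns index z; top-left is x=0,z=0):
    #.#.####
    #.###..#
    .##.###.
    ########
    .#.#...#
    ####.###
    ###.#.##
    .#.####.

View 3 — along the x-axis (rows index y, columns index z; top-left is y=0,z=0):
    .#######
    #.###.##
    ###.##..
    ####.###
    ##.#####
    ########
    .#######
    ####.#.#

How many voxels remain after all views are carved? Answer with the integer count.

before carving: 512 voxels (8×8×8)
V1 z: intersect with XY mask (30 set) -- 240 left
V2 y: intersect with XZ mask (45 set) -- 168 left
V3 x: intersect with YZ mask (53 set) -- 142 left

remaining voxels: 142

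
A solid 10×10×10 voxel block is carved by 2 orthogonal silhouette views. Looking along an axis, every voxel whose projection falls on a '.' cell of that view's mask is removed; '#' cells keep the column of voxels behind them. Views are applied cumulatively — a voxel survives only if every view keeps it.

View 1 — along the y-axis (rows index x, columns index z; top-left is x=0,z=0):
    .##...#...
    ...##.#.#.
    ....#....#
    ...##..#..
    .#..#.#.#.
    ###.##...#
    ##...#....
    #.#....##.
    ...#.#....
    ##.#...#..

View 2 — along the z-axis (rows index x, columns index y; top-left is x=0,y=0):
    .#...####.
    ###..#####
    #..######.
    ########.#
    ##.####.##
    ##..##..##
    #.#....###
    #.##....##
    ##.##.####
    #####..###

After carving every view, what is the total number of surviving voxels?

full grid |V| = 1000
V1 y: intersect with XZ mask (35 set) -- 350 left
V2 z: intersect with XY mask (69 set) -- 239 left

remaining voxels: 239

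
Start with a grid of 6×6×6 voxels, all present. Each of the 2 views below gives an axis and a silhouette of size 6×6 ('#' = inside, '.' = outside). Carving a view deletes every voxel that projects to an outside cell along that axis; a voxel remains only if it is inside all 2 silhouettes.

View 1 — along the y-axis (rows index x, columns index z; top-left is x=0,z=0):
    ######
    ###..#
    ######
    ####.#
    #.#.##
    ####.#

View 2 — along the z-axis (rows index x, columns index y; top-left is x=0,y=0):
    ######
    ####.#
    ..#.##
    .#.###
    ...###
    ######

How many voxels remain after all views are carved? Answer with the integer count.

voxel count = 136

initial block: 6^3 = 216
[1] y-view keeps 30 columns → grid now 180
[2] z-view keeps 27 columns → grid now 136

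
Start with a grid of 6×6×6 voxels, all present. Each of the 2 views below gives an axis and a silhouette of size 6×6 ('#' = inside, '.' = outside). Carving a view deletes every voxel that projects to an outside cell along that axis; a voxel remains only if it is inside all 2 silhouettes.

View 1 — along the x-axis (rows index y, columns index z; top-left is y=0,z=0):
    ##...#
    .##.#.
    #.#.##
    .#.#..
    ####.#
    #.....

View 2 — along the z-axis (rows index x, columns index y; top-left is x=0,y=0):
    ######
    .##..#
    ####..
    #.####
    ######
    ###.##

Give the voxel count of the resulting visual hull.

voxel count = 87

start: 6×6×6 = 216 voxels
V1 x: intersect with YZ mask (18 set) -- 108 left
V2 z: intersect with XY mask (29 set) -- 87 left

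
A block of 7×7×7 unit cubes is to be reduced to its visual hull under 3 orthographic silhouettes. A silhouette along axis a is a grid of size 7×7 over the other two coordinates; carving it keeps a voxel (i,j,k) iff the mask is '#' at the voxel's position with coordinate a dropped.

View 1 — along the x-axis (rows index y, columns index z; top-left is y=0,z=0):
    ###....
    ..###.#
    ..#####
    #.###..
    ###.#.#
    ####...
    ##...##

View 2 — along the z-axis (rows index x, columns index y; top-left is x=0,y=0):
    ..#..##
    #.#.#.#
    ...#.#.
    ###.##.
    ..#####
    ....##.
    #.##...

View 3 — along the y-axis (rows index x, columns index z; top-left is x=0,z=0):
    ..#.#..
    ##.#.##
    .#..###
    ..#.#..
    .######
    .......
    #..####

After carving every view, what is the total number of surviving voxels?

voxel count = 51

before carving: 343 voxels (7×7×7)
  1. axis=0 (YZ plane), |mask|=29  ⇒  voxels=203
  2. axis=2 (XY plane), |mask|=24  ⇒  voxels=102
  3. axis=1 (XZ plane), |mask|=24  ⇒  voxels=51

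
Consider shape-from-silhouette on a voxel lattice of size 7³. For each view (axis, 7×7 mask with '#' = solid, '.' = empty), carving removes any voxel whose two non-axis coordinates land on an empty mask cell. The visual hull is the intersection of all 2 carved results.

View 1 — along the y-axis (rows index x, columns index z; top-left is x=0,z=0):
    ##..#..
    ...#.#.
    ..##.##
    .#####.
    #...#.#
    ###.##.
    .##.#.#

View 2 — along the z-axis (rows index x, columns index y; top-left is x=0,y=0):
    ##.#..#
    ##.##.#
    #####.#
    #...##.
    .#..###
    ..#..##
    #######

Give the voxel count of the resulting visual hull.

full grid |V| = 343
after view 1 [y-axis, 26 of 49 cells solid] → remaining = 182
after view 2 [z-axis, 32 of 49 cells solid] → remaining = 116

remaining voxels: 116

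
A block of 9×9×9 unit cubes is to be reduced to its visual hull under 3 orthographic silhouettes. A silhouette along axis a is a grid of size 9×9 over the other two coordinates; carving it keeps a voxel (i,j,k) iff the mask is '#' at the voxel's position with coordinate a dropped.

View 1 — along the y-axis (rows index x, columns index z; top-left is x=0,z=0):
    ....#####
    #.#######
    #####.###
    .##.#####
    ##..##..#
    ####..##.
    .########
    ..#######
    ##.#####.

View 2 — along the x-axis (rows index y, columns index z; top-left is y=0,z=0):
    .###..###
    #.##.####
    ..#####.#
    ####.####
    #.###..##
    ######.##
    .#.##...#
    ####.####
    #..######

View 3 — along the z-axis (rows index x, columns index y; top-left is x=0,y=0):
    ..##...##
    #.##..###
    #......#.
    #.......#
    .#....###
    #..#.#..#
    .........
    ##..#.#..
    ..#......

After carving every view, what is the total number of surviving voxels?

voxel count = 132

full grid |V| = 729
step 1: project along y, AND mask (61/81) → |grid| = 549
step 2: project along x, AND mask (60/81) → |grid| = 405
step 3: project along z, AND mask (27/81) → |grid| = 132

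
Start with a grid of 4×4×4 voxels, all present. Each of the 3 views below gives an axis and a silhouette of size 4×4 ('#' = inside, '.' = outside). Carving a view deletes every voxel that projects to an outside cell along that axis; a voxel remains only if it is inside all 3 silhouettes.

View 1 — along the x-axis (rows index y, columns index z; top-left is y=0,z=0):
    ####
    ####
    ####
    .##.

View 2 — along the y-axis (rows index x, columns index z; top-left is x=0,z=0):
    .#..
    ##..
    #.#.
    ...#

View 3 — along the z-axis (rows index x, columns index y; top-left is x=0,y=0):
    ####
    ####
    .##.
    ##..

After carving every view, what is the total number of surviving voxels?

full grid |V| = 64
V1 x: intersect with YZ mask (14 set) -- 56 left
V2 y: intersect with XZ mask (6 set) -- 21 left
V3 z: intersect with XY mask (12 set) -- 17 left

remaining voxels: 17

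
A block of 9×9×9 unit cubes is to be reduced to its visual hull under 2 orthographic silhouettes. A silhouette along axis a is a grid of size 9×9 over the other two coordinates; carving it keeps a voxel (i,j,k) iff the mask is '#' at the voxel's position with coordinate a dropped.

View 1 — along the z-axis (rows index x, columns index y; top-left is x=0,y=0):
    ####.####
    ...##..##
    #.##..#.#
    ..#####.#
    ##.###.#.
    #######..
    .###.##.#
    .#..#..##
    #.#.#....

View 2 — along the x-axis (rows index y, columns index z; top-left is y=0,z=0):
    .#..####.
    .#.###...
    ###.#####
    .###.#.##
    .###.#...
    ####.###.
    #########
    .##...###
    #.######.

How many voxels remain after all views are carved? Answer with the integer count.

full grid |V| = 729
carve view 1 (along z, XY-mask fill 49/81): 441 voxels remain
carve view 2 (along x, YZ-mask fill 55/81): 301 voxels remain

301 voxels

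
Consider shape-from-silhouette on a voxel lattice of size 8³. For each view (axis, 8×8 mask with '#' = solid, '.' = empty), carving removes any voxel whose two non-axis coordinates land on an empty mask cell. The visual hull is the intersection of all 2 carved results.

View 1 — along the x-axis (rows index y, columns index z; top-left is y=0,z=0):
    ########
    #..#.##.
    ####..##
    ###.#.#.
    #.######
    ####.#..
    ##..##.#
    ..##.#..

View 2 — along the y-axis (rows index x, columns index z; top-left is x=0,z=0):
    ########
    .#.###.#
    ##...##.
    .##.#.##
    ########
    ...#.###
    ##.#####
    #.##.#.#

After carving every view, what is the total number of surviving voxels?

full grid |V| = 512
  1. axis=0 (YZ plane), |mask|=43  ⇒  voxels=344
  2. axis=1 (XZ plane), |mask|=46  ⇒  voxels=245

|visual hull| = 245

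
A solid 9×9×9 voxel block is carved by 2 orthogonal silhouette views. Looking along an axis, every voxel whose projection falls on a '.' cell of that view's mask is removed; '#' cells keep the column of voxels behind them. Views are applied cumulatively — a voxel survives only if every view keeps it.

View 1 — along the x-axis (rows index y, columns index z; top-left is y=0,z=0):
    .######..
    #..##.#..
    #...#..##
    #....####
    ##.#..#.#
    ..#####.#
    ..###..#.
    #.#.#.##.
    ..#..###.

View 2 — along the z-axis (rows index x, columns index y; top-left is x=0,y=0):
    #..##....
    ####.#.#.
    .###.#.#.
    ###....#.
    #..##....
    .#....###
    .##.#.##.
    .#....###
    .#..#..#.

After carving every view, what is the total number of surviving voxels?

remaining voxels: 175

full grid |V| = 729
step 1: project along x, AND mask (43/81) → |grid| = 387
step 2: project along z, AND mask (37/81) → |grid| = 175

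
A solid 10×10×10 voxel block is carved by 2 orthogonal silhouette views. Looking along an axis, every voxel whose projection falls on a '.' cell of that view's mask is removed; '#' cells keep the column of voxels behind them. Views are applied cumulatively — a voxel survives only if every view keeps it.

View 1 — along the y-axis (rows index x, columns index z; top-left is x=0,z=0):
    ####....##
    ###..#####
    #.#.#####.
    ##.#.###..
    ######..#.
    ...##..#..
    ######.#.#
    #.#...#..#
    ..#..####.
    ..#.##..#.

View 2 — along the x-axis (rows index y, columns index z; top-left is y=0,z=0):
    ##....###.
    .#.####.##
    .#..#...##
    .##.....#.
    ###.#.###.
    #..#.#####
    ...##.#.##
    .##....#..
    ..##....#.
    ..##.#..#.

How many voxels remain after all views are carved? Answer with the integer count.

|visual hull| = 276

start: 10×10×10 = 1000 voxels
carve view 1 (along y, XZ-mask fill 58/100): 580 voxels remain
carve view 2 (along x, YZ-mask fill 48/100): 276 voxels remain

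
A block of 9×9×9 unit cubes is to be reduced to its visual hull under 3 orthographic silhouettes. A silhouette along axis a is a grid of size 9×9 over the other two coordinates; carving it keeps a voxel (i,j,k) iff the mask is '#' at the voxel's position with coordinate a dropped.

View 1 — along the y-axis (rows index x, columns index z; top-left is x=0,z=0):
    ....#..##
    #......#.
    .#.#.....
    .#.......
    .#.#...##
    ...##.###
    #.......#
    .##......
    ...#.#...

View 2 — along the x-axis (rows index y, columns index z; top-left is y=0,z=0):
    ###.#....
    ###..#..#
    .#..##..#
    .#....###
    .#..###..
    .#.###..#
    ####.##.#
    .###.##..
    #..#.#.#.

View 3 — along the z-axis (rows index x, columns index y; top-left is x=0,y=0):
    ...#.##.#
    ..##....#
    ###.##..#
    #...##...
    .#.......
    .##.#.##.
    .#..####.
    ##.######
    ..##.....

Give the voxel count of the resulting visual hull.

before carving: 729 voxels (9×9×9)
[1] y-view keeps 23 columns → grid now 207
[2] x-view keeps 42 columns → grid now 107
[3] z-view keeps 37 columns → grid now 48

voxel count = 48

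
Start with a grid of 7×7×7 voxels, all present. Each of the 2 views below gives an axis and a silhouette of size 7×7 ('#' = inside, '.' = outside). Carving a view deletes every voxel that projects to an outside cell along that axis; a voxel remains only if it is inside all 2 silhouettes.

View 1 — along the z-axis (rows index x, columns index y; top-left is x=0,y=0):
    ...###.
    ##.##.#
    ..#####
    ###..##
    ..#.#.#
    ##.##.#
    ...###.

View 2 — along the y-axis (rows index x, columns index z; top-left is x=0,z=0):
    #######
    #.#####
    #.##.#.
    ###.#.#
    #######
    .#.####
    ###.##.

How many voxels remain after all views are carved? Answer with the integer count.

157 voxels

initial block: 7^3 = 343
  1. axis=2 (XY plane), |mask|=29  ⇒  voxels=203
  2. axis=1 (XZ plane), |mask|=39  ⇒  voxels=157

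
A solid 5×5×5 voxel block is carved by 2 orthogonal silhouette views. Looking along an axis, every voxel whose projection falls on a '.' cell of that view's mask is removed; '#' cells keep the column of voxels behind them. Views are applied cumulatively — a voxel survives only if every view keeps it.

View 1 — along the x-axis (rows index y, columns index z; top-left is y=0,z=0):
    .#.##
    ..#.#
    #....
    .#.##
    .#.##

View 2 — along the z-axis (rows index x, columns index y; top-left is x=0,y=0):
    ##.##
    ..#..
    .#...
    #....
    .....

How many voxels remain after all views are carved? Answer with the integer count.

voxel count = 17

full grid |V| = 125
carve view 1 (along x, YZ-mask fill 12/25): 60 voxels remain
carve view 2 (along z, XY-mask fill 7/25): 17 voxels remain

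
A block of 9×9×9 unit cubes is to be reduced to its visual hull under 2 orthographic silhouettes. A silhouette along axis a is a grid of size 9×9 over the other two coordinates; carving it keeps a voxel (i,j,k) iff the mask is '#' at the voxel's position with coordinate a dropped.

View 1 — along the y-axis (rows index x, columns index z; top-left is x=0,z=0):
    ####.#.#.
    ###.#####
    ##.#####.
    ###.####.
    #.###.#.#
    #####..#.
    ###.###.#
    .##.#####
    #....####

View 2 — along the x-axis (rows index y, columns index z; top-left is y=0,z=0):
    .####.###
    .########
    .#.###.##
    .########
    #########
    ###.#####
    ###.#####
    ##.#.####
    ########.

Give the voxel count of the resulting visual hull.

initial block: 9^3 = 729
carve view 1 (along y, XZ-mask fill 59/81): 531 voxels remain
carve view 2 (along x, YZ-mask fill 69/81): 451 voxels remain

voxel count = 451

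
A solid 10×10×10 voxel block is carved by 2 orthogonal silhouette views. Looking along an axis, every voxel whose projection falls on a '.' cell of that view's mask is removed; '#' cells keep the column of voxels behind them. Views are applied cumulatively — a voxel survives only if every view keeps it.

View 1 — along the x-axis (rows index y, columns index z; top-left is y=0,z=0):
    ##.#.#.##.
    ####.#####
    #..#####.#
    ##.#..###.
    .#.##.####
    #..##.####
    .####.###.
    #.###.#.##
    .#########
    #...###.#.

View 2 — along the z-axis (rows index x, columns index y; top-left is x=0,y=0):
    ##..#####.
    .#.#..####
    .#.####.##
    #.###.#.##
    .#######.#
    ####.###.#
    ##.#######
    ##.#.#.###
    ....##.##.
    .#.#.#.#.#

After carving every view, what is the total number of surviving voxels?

start: 10×10×10 = 1000 voxels
after view 1 [x-axis, 70 of 100 cells solid] → remaining = 700
after view 2 [z-axis, 68 of 100 cells solid] → remaining = 477

voxel count = 477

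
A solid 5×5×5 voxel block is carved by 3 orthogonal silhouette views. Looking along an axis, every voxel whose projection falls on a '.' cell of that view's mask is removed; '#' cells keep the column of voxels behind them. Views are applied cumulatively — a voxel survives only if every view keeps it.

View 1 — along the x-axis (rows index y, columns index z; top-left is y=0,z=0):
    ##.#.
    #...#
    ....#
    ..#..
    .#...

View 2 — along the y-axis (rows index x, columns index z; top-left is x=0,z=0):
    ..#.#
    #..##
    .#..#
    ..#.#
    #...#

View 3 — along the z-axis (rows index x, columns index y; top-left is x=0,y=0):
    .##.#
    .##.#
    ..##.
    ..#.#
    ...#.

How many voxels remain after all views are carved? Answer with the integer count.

before carving: 125 voxels (5×5×5)
V1 x: intersect with YZ mask (8 set) -- 40 left
V2 y: intersect with XZ mask (11 set) -- 19 left
V3 z: intersect with XY mask (11 set) -- 7 left

|visual hull| = 7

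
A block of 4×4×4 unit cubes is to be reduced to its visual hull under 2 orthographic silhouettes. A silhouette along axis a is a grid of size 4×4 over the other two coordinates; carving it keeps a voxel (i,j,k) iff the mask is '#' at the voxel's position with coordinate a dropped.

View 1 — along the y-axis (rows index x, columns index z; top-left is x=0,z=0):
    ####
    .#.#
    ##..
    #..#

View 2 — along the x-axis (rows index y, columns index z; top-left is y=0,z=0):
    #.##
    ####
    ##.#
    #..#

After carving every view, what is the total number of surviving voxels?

initial block: 4^3 = 64
step 1: project along y, AND mask (10/16) → |grid| = 40
step 2: project along x, AND mask (12/16) → |grid| = 32

remaining voxels: 32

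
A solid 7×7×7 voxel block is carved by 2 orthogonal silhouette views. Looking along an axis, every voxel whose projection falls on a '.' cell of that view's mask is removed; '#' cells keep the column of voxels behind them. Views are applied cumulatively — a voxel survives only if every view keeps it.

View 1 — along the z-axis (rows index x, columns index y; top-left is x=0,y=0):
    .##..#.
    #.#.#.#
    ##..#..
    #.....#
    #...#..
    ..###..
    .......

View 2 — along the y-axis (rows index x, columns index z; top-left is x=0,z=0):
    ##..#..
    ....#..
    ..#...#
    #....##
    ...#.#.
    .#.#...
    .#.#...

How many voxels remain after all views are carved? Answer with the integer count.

before carving: 343 voxels (7×7×7)
after view 1 [z-axis, 17 of 49 cells solid] → remaining = 119
after view 2 [y-axis, 15 of 49 cells solid] → remaining = 35

|visual hull| = 35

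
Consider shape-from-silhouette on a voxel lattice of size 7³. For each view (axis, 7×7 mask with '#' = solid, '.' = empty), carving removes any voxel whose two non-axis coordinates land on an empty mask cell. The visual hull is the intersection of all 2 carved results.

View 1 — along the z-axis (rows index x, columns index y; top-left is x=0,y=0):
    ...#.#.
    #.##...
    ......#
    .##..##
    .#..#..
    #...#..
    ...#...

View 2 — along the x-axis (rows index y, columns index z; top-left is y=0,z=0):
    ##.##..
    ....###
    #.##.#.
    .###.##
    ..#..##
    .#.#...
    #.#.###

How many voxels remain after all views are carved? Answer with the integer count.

initial block: 7^3 = 343
  1. axis=2 (XY plane), |mask|=15  ⇒  voxels=105
  2. axis=0 (YZ plane), |mask|=26  ⇒  voxels=57

remaining voxels: 57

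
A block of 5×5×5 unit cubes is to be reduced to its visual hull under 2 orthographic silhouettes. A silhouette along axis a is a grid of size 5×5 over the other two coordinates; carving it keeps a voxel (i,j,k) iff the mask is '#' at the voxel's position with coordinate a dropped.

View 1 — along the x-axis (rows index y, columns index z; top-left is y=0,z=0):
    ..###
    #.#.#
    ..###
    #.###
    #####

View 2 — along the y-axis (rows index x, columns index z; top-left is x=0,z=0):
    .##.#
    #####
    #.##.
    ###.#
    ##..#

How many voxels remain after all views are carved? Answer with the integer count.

full grid |V| = 125
[1] x-view keeps 18 columns → grid now 90
[2] y-view keeps 18 columns → grid now 64

remaining voxels: 64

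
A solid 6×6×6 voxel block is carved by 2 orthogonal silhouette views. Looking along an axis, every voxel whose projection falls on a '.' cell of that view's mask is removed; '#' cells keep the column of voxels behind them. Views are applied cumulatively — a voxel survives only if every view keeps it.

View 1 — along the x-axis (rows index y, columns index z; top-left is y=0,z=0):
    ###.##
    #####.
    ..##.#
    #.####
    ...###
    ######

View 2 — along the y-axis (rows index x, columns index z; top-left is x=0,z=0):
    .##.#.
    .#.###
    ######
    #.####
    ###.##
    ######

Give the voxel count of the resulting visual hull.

before carving: 216 voxels (6×6×6)
[1] x-view keeps 27 columns → grid now 162
[2] y-view keeps 29 columns → grid now 131

131 voxels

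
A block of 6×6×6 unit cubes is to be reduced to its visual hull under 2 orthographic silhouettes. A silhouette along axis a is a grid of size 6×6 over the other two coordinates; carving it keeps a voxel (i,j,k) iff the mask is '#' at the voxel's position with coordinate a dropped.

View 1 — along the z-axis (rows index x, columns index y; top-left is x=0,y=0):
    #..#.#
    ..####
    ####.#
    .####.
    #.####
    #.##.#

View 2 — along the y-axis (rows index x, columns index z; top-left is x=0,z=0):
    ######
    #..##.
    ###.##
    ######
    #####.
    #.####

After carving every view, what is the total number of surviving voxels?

remaining voxels: 124

before carving: 216 voxels (6×6×6)
  1. axis=2 (XY plane), |mask|=25  ⇒  voxels=150
  2. axis=1 (XZ plane), |mask|=30  ⇒  voxels=124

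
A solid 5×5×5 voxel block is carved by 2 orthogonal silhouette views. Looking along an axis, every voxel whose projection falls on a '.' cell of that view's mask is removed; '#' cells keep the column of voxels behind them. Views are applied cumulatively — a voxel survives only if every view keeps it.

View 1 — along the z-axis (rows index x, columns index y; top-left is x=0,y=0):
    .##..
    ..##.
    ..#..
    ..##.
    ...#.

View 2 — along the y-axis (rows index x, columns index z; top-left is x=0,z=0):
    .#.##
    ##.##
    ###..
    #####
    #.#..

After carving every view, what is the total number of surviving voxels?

|visual hull| = 29

initial block: 5^3 = 125
  1. axis=2 (XY plane), |mask|=8  ⇒  voxels=40
  2. axis=1 (XZ plane), |mask|=17  ⇒  voxels=29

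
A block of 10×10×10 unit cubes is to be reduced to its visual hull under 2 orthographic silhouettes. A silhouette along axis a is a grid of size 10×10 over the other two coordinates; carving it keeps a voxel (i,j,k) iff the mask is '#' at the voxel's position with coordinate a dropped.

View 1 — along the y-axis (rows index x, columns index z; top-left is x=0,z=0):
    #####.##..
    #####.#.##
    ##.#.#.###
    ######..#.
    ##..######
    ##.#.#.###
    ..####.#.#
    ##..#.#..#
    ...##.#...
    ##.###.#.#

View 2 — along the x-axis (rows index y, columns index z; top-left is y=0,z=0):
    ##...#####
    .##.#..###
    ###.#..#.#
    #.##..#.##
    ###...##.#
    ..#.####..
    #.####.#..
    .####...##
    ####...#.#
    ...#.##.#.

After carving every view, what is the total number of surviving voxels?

initial block: 10^3 = 1000
  1. axis=1 (XZ plane), |mask|=65  ⇒  voxels=650
  2. axis=0 (YZ plane), |mask|=58  ⇒  voxels=373

|visual hull| = 373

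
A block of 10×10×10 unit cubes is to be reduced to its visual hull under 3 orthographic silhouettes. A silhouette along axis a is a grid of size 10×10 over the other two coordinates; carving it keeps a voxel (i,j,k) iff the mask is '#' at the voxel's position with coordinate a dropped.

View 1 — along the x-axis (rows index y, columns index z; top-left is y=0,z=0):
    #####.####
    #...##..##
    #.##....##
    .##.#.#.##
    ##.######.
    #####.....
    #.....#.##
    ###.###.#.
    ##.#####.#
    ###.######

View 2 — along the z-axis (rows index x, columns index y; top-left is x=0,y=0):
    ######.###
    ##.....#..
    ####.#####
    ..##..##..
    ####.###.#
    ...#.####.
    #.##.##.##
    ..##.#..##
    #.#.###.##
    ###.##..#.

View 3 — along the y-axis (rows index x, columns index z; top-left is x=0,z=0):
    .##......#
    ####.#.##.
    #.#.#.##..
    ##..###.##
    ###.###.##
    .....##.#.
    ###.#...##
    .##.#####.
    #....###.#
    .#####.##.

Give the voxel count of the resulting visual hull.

voxel count = 240

initial block: 10^3 = 1000
V1 x: intersect with YZ mask (66 set) -- 660 left
V2 z: intersect with XY mask (63 set) -- 410 left
V3 y: intersect with XZ mask (58 set) -- 240 left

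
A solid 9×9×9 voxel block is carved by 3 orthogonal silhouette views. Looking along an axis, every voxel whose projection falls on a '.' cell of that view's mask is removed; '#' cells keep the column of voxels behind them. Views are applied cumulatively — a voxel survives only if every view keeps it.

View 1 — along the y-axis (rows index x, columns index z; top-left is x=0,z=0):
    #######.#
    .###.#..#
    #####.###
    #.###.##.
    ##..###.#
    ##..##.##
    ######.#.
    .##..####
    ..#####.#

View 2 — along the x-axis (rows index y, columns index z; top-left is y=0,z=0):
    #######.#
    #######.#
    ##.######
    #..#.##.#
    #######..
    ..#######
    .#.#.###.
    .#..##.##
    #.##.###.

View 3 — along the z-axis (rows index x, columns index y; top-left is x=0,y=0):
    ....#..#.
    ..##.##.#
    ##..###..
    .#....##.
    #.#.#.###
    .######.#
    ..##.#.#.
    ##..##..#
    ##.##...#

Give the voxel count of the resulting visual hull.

|visual hull| = 189

start: 9×9×9 = 729 voxels
after view 1 [y-axis, 58 of 81 cells solid] → remaining = 522
after view 2 [x-axis, 59 of 81 cells solid] → remaining = 381
after view 3 [z-axis, 42 of 81 cells solid] → remaining = 189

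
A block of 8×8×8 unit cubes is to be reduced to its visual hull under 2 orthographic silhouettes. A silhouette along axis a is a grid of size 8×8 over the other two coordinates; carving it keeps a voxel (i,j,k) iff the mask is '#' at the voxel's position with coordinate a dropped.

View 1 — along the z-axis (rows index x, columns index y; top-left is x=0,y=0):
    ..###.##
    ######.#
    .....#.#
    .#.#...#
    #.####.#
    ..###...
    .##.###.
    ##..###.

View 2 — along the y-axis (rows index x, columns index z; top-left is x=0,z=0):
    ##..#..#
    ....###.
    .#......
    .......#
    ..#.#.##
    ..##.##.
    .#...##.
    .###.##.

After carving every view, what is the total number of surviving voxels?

122 voxels

full grid |V| = 512
[1] z-view keeps 36 columns → grid now 288
[2] y-view keeps 25 columns → grid now 122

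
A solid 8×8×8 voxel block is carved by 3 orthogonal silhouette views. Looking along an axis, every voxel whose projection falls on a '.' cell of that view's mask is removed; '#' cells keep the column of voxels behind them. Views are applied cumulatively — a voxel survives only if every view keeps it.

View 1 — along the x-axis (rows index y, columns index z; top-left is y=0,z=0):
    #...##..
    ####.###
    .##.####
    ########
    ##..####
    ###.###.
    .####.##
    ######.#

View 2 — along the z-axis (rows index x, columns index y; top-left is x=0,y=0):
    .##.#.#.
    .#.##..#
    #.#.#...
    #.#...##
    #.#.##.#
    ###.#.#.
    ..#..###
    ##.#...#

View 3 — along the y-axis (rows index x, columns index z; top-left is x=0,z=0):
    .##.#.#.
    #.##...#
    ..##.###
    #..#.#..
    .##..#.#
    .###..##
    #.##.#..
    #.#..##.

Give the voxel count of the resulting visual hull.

|visual hull| = 99

full grid |V| = 512
V1 x: intersect with YZ mask (49 set) -- 392 left
V2 z: intersect with XY mask (33 set) -- 196 left
V3 y: intersect with XZ mask (33 set) -- 99 left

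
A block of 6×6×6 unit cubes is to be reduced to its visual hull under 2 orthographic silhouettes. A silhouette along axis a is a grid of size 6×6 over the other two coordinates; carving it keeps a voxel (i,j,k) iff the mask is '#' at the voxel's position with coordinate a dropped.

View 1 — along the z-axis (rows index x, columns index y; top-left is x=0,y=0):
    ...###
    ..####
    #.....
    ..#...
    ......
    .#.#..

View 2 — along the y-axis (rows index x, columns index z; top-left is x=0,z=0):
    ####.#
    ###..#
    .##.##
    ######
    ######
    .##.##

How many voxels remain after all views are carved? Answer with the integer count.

full grid |V| = 216
step 1: project along z, AND mask (11/36) → |grid| = 66
step 2: project along y, AND mask (29/36) → |grid| = 49

49 voxels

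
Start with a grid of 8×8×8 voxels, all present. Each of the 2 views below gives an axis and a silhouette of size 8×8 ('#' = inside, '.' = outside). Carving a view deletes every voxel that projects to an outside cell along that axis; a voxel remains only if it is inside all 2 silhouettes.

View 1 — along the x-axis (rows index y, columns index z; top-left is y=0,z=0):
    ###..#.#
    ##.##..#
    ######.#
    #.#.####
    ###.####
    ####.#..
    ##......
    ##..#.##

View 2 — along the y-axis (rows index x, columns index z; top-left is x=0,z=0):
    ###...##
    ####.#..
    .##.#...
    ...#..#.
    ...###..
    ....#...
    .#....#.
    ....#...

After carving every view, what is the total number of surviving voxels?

|visual hull| = 113

start: 8×8×8 = 512 voxels
step 1: project along x, AND mask (42/64) → |grid| = 336
step 2: project along y, AND mask (22/64) → |grid| = 113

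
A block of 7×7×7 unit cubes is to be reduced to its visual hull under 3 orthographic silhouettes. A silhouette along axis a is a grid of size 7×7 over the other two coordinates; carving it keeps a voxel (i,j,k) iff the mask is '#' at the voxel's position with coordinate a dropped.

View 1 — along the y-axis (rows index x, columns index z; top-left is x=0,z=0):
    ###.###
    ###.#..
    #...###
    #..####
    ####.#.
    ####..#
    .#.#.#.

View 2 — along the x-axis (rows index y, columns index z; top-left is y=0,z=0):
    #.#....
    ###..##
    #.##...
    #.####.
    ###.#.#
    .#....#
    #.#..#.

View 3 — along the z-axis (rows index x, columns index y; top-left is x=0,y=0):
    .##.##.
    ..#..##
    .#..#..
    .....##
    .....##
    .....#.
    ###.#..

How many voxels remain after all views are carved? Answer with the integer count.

start: 7×7×7 = 343 voxels
after view 1 [y-axis, 32 of 49 cells solid] → remaining = 224
after view 2 [x-axis, 25 of 49 cells solid] → remaining = 118
after view 3 [z-axis, 18 of 49 cells solid] → remaining = 38

38 voxels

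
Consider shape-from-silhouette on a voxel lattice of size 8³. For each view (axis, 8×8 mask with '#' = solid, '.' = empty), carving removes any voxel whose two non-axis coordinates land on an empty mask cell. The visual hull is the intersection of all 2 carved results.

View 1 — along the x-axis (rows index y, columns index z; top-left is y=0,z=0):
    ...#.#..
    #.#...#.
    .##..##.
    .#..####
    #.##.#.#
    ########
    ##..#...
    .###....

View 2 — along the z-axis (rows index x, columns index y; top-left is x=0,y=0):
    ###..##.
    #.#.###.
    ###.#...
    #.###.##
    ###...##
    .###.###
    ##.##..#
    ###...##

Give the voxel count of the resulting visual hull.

|visual hull| = 152

start: 8×8×8 = 512 voxels
V1 x: intersect with YZ mask (33 set) -- 264 left
V2 z: intersect with XY mask (41 set) -- 152 left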